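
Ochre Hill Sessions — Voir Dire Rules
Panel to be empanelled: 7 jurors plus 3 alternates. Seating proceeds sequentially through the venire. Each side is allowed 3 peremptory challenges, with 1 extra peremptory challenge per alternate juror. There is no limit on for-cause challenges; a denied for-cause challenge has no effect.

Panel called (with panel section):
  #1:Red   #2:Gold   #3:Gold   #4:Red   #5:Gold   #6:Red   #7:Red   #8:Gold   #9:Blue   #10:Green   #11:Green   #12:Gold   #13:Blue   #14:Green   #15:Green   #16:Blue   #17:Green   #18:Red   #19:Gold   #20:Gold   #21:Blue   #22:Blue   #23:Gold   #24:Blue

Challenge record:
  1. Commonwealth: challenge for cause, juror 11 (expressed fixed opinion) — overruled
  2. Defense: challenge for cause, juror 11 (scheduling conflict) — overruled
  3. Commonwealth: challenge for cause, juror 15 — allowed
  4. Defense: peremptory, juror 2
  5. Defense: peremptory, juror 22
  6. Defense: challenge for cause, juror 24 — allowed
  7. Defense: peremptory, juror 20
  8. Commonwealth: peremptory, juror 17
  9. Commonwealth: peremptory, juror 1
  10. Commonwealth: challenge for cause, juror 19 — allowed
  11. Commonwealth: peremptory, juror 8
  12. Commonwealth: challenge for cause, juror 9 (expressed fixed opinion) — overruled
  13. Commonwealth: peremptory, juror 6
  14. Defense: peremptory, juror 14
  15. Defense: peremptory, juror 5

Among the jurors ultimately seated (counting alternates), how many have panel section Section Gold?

2

Removed: #1, #2, #5, #6, #8, #14, #15, #17, #19, #20, #22, #24.
Seated (10 incl. alternates): #3, #4, #7, #9, #10, #11, #12, #13, #16, #18.
Of those, in Section Gold: #3, #12 → 2.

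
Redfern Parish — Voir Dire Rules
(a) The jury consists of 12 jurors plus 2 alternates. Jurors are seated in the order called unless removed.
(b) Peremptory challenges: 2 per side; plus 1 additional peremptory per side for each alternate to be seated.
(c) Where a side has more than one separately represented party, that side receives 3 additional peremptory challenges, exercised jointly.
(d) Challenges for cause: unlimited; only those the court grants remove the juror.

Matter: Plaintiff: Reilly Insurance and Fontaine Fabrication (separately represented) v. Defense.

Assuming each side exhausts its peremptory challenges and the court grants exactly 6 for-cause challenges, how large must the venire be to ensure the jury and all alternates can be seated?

31

Seats to fill: 12 + 2 alternates = 14.
Peremptories — Plaintiff: 2 + 1×2 + 3 = 7; Defense: 2 + 1×2 = 4; total 11.
For-cause removals: 6.
Minimum venire: 14 + 11 + 6 = 31.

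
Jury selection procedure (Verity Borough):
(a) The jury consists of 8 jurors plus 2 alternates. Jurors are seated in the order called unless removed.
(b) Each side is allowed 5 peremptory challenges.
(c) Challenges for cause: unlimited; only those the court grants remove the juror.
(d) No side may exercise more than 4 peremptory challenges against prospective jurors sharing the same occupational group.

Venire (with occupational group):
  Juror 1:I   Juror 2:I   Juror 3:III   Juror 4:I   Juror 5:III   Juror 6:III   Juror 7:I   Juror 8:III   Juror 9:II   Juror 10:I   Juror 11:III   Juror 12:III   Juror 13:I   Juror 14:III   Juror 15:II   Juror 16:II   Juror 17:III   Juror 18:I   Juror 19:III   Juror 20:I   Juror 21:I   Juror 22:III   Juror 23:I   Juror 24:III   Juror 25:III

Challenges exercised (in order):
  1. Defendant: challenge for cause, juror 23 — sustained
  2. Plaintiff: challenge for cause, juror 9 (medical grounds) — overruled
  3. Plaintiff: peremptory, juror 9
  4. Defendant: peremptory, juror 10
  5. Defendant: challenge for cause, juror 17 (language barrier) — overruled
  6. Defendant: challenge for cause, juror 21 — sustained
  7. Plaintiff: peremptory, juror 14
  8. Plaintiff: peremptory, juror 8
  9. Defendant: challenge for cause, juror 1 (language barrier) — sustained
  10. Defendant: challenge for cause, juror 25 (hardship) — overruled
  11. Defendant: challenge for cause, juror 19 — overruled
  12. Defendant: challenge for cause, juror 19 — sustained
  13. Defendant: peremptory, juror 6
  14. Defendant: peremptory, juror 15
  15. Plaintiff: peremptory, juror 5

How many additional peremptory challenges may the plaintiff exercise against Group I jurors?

1

Plaintiff peremptories so far: #9, #14, #8, #5 — 4 of 5 used, 1 left overall.
Against Group I: none yet — per-group cap 4 leaves 4.
Binding limit: min(1, 4) = 1.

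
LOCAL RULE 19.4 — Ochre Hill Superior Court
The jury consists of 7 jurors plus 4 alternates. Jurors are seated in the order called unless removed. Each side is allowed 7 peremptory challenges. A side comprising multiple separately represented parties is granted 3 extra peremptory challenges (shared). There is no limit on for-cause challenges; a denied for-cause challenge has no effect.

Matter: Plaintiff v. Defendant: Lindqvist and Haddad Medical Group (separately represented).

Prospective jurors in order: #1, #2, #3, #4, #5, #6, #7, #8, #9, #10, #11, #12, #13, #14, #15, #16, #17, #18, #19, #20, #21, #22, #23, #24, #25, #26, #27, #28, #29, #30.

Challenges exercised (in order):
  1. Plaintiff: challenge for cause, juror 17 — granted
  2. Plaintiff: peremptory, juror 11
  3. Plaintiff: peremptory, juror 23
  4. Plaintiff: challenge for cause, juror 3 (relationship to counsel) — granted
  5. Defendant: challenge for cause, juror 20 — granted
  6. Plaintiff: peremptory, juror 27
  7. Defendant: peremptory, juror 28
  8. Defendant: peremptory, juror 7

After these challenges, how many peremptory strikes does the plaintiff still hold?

4

Plaintiff allotment: 7.
Plaintiff peremptories used: #11, #23, #27 — 3 (for-cause on #17, #3 don't count).
Remaining: 7 − 3 = 4.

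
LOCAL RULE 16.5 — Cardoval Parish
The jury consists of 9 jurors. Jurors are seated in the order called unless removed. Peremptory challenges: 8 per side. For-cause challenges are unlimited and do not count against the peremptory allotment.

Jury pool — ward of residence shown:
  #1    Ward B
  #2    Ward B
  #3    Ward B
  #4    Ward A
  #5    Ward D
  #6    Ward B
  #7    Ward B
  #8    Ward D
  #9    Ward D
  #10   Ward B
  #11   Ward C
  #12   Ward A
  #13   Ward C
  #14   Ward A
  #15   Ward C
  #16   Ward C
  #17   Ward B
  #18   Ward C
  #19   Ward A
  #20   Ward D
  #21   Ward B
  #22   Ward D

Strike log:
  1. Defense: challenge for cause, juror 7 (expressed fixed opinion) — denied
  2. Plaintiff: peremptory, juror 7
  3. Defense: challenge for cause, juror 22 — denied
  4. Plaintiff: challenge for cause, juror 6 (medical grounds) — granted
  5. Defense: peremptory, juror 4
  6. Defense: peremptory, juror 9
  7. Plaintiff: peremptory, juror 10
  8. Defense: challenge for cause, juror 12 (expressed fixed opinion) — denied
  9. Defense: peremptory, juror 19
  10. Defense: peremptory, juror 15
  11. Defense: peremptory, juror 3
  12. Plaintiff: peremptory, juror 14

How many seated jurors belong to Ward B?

Removed: #3, #4, #6, #7, #9, #10, #14, #15, #19.
Seated jurors 1–9: #1, #2, #5, #8, #11, #12, #13, #16, #17.
Of those, in Ward B: #1, #2, #17 → 3.

3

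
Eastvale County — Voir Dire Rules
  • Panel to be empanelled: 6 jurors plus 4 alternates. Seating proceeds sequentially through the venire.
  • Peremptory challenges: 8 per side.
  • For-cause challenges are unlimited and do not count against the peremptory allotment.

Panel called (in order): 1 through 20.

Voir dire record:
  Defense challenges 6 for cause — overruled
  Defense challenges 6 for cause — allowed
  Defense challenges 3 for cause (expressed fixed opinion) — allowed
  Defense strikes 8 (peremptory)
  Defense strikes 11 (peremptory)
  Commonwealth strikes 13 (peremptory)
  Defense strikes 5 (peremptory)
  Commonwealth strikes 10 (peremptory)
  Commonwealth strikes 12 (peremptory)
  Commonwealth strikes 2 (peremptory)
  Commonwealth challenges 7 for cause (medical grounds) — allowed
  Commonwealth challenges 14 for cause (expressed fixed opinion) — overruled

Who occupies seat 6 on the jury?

16

Removed: #2, #3, #5, #6, #7, #8, #10, #11, #12, #13. (#14 stays — for-cause denied.)
Filling seats in venire order through position 6: #1, #4, #9, #14, #15, #16.
So seat 6 is #16.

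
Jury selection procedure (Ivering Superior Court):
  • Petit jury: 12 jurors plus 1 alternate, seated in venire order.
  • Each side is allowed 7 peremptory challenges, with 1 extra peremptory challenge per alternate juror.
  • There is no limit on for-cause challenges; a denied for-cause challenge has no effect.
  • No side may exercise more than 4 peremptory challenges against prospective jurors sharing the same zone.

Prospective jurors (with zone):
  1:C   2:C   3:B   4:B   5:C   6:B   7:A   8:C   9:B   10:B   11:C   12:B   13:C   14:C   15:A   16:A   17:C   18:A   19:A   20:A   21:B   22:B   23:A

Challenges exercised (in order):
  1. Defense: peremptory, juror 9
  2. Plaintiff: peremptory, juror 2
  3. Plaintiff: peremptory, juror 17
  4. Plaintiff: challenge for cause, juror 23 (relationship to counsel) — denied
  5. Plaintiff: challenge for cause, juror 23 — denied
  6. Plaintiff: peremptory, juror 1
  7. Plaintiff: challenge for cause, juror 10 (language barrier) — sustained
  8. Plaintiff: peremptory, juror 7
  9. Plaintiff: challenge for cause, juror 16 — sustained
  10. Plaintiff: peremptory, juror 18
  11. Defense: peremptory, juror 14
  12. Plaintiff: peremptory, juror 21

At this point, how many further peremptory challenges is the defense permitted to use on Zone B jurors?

3

Defense peremptories so far: #9, #14 — 2 of 8 used, 6 left overall.
Against Zone B: #9 — 1 used; per-zone cap 4 leaves 3.
Binding limit: min(6, 3) = 3.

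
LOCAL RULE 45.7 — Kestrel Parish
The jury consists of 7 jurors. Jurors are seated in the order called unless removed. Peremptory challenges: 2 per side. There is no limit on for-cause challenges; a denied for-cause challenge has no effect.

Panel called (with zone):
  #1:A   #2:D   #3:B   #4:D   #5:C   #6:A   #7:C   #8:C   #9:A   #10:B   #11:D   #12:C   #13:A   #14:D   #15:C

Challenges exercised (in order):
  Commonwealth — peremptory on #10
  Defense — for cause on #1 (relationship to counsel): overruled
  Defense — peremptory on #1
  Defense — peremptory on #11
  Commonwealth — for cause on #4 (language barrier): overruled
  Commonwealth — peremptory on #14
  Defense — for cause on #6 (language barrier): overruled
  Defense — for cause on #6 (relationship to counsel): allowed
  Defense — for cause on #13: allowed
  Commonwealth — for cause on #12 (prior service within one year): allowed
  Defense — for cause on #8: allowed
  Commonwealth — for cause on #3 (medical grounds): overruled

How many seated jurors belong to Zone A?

Removed: #1, #6, #8, #10, #11, #12, #13, #14.
Seated jurors 1–7: #2, #3, #4, #5, #7, #9, #15.
Of those, in Zone A: #9 → 1.

1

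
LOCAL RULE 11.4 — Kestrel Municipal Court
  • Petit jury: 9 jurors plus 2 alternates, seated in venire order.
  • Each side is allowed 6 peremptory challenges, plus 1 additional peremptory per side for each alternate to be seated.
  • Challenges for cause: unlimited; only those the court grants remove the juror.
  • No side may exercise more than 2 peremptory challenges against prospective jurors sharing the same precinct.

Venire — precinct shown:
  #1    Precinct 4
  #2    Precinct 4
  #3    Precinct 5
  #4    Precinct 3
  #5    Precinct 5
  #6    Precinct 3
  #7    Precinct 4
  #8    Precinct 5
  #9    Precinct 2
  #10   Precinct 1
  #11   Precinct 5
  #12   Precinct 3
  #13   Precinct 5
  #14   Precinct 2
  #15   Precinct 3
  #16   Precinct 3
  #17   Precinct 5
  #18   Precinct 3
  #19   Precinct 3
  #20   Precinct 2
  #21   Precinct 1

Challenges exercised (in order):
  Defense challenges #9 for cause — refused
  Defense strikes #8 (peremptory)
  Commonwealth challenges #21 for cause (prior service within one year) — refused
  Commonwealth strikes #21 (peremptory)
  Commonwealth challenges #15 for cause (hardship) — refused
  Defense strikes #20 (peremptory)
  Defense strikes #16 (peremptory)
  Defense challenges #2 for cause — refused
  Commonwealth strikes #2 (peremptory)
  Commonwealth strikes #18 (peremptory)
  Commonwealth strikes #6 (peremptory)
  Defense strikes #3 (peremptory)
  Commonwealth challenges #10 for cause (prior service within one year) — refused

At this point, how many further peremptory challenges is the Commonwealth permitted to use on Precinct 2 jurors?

Commonwealth peremptories so far: #21, #2, #18, #6 — 4 of 8 used, 4 left overall.
Against Precinct 2: none yet — per-precinct cap 2 leaves 2.
Binding limit: min(4, 2) = 2.

2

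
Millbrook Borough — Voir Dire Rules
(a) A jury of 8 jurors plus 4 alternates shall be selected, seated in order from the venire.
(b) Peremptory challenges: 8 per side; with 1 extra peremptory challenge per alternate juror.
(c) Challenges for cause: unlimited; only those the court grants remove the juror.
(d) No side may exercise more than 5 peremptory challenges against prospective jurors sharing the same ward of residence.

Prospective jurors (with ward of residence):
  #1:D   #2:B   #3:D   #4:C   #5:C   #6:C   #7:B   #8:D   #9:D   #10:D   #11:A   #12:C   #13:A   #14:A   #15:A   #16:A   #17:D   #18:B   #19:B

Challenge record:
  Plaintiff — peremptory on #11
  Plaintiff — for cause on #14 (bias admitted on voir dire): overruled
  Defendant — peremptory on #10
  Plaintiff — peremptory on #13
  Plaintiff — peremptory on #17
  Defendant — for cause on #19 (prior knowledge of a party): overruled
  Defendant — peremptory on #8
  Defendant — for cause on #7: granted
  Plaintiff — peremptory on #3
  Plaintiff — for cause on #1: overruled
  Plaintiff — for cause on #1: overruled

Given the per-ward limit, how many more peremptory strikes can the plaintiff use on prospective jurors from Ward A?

3

Plaintiff peremptories so far: #11, #13, #17, #3 — 4 of 12 used, 8 left overall.
Against Ward A: #11, #13 — 2 used; per-ward cap 5 leaves 3.
Binding limit: min(8, 3) = 3.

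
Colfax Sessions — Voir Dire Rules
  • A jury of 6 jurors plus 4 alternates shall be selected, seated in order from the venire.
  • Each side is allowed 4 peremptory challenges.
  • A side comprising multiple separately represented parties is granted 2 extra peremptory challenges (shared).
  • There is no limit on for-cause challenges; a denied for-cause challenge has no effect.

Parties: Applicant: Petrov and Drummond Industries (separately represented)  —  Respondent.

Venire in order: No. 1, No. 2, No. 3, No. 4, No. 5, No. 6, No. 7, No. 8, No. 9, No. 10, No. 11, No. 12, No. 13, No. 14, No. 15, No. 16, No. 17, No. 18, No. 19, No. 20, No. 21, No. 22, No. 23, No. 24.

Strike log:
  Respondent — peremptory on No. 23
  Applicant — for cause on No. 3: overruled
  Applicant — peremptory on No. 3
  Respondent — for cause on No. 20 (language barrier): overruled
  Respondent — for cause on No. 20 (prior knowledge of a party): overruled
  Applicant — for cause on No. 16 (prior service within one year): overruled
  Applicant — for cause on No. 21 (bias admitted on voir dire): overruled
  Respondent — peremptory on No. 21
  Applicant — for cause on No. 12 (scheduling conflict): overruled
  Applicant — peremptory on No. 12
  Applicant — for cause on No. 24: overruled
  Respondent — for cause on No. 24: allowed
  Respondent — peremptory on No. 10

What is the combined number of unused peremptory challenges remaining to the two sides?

Applicant allotment: 4 base + 2 multi-party = 6. Respondent allotment: 4.
Applicant peremptories used: #3, #12 — 2 (for-cause on #3, #16, #21, #12, #24 don't count).
Respondent peremptories used: #23, #21, #10 — 3 (for-cause on #20, #20, #24 don't count).
Remaining: (6 − 2) + (4 − 3) = 5.

5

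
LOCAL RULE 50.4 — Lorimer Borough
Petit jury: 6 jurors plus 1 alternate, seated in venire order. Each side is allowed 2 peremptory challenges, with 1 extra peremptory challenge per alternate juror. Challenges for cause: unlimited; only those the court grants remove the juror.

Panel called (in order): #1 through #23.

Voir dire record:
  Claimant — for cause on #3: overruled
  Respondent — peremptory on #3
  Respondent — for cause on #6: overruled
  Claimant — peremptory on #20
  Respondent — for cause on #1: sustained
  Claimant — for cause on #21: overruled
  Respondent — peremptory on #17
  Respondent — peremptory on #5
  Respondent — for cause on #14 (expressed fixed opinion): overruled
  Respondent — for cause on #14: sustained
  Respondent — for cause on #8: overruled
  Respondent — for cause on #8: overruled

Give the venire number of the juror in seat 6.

9

Removed: #1, #3, #5, #14, #17, #20. (#6, #8, #21 stay — for-cause denied.)
Seating in order: seats 1–6 → #2, #4, #6, #7, #8, #9; alternates → #10.
So seat 6 is #9.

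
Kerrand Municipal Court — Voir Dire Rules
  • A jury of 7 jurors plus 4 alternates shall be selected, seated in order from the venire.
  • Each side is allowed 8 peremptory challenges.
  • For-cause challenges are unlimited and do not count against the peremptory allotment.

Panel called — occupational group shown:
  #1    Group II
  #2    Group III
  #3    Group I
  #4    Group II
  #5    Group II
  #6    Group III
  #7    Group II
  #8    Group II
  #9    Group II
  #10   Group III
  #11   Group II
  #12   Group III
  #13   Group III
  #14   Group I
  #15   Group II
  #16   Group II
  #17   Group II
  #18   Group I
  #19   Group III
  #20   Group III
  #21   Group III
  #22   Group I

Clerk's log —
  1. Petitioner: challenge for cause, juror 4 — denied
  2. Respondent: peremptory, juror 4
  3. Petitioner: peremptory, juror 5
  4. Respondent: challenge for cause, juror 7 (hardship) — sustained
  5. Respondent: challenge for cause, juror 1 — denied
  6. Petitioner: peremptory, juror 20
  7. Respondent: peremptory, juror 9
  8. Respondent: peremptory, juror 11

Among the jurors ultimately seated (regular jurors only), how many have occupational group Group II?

2

Removed: #4, #5, #7, #9, #11, #20.
Seated jurors 1–7: #1, #2, #3, #6, #8, #10, #12 (alternates #13, #14, #15, #16 not counted).
Of those, in Group II: #1, #8 → 2.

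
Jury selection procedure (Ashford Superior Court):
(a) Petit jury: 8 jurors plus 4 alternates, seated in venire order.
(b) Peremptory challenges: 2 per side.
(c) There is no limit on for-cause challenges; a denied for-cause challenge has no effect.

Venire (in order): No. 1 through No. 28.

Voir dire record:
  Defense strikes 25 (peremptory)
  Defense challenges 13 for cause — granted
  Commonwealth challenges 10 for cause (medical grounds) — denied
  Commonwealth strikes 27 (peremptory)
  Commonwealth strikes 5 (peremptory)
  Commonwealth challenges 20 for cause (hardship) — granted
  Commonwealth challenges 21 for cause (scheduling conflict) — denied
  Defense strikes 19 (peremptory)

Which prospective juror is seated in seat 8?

9

Removed: #5, #13, #19, #20, #25, #27. (#10, #21 stay — for-cause denied.)
Filling seats in venire order through position 8: #1, #2, #3, #4, #6, #7, #8, #9.
So seat 8 is #9.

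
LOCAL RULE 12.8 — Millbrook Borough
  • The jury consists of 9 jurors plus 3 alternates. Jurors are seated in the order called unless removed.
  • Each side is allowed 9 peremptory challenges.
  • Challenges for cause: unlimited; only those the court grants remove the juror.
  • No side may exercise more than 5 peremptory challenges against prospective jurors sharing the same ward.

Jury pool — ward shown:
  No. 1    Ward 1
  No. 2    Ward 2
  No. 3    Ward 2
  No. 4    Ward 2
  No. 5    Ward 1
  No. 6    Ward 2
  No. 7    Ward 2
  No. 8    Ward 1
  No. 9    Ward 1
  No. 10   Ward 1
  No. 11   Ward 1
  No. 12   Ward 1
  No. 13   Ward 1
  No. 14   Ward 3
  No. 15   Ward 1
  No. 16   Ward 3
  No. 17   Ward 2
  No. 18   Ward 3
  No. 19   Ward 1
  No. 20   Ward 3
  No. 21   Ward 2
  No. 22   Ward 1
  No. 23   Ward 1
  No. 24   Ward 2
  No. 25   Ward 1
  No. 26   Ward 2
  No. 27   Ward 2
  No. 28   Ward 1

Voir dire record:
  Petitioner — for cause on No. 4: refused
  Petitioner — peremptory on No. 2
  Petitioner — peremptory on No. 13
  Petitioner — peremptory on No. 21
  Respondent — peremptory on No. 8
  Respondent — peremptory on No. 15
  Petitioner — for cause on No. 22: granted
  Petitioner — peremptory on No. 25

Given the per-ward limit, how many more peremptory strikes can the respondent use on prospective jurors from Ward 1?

Respondent peremptories so far: #8, #15 — 2 of 9 used, 7 left overall.
Against Ward 1: #8, #15 — 2 used; per-ward cap 5 leaves 3.
Binding limit: min(7, 3) = 3.

3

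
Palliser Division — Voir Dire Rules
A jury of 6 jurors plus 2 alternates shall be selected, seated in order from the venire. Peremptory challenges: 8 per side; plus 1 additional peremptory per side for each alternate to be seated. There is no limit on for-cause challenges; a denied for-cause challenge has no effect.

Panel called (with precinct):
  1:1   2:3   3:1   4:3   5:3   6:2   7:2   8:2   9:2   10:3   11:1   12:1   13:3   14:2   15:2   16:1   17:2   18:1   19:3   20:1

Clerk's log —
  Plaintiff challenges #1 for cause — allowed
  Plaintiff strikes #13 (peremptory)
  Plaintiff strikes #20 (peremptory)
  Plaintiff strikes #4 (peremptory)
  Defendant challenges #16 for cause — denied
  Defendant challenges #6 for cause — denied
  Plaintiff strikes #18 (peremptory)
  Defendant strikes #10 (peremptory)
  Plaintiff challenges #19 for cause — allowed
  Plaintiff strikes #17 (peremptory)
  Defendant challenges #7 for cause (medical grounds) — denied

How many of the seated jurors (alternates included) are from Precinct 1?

2

Removed: #1, #4, #10, #13, #17, #18, #19, #20.
Seated (8 incl. alternates): #2, #3, #5, #6, #7, #8, #9, #11.
Of those, in Precinct 1: #3, #11 → 2.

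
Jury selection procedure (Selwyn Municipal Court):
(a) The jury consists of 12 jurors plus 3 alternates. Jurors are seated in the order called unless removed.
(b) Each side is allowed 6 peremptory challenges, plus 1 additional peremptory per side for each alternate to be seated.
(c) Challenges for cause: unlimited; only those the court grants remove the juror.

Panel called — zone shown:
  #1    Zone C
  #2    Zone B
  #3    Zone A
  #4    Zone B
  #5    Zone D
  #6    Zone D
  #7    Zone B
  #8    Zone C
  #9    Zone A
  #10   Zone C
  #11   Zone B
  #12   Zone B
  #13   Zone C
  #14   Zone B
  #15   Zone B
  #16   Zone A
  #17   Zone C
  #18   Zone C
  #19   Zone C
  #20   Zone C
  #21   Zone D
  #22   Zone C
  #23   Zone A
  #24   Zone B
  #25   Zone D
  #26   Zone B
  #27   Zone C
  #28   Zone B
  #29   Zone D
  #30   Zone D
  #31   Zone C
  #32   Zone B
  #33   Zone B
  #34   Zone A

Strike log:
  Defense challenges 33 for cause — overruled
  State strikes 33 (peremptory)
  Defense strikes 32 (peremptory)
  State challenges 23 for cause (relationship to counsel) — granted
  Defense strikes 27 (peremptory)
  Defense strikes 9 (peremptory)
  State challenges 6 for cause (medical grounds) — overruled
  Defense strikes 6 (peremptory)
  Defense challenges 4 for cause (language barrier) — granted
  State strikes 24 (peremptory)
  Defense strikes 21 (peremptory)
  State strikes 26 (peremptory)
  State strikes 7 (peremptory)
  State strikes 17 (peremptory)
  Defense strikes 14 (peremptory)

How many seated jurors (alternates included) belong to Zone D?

1

Removed: #4, #6, #7, #9, #14, #17, #21, #23, #24, #26, #27, #32, #33.
Seated (15 incl. alternates): #1, #2, #3, #5, #8, #10, #11, #12, #13, #15, #16, #18, #19, #20, #22.
Of those, in Zone D: #5 → 1.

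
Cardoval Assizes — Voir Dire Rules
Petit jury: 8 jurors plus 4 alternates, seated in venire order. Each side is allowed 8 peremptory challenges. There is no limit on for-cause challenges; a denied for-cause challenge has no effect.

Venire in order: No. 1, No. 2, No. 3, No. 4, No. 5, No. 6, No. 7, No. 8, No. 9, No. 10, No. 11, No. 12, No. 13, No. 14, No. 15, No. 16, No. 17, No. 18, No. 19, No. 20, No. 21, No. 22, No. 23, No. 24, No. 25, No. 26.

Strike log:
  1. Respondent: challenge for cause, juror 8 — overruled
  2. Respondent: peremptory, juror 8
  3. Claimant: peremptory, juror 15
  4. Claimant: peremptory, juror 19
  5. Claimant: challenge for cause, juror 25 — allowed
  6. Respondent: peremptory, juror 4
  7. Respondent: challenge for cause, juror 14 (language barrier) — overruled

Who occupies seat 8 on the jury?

10

Removed: #4, #8, #15, #19, #25. (#14 stays — for-cause denied.)
Filling seats in venire order through position 8: #1, #2, #3, #5, #6, #7, #9, #10.
So seat 8 is #10.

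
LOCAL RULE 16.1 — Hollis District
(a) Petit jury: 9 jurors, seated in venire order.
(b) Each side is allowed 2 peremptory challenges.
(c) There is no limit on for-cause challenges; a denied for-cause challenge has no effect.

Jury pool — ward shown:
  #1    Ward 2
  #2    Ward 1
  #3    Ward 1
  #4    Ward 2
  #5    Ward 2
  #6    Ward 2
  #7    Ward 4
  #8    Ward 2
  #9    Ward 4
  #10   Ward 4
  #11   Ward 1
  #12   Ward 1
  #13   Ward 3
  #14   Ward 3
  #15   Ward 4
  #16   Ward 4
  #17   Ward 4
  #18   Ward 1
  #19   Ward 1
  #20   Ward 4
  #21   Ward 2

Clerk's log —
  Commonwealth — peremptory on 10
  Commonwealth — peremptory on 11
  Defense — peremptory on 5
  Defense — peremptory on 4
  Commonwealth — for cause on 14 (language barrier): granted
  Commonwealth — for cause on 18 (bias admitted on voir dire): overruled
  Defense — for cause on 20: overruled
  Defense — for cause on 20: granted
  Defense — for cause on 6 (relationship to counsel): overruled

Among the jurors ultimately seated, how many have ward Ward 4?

Removed: #4, #5, #10, #11, #14, #20.
Seated jurors 1–9: #1, #2, #3, #6, #7, #8, #9, #12, #13.
Of those, in Ward 4: #7, #9 → 2.

2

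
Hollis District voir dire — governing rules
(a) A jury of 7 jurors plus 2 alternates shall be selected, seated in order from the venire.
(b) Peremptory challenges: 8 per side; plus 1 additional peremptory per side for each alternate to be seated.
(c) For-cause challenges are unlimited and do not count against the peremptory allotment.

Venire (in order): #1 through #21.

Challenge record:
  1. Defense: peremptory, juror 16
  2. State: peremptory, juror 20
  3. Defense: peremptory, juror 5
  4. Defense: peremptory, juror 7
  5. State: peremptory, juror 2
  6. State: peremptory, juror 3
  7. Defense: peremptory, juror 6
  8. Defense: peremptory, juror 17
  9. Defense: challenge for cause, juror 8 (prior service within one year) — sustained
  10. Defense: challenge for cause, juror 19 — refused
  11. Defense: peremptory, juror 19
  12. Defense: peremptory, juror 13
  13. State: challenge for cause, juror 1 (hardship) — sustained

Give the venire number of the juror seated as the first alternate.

Removed: #1, #2, #3, #5, #6, #7, #8, #13, #16, #17, #19, #20.
Filling seats in venire order through position 8: #4, #9, #10, #11, #12, #14, #15, #18.
So alternate 1 is #18.

18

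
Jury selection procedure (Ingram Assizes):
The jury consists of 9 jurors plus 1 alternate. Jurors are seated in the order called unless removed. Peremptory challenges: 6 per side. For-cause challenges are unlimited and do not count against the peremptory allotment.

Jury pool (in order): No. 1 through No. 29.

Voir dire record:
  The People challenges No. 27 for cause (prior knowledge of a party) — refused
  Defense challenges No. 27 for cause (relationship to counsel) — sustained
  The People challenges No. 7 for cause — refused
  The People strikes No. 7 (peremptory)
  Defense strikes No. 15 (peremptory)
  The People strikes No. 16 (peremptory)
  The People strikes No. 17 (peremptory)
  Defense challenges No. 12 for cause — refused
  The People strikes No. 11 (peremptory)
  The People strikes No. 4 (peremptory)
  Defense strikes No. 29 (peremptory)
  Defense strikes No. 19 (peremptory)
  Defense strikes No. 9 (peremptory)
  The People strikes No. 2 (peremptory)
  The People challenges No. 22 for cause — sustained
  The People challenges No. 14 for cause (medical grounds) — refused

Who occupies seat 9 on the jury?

14

Removed: #2, #4, #7, #9, #11, #15, #16, #17, #19, #22, #27, #29. (#12, #14 stay — for-cause denied.)
Filling seats in venire order through position 9: #1, #3, #5, #6, #8, #10, #12, #13, #14.
So seat 9 is #14.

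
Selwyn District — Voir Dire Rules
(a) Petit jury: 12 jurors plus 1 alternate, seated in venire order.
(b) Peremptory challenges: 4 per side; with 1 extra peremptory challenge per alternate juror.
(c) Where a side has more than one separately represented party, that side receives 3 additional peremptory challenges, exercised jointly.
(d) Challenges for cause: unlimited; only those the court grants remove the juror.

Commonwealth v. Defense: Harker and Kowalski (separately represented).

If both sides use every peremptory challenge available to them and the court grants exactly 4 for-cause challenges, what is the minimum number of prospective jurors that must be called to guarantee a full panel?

30

Seats to fill: 12 + 1 alternates = 13.
Peremptories — Commonwealth: 4 + 1×1 = 5; Defense: 4 + 1×1 + 3 = 8; total 13.
For-cause removals: 4.
Minimum venire: 13 + 13 + 4 = 30.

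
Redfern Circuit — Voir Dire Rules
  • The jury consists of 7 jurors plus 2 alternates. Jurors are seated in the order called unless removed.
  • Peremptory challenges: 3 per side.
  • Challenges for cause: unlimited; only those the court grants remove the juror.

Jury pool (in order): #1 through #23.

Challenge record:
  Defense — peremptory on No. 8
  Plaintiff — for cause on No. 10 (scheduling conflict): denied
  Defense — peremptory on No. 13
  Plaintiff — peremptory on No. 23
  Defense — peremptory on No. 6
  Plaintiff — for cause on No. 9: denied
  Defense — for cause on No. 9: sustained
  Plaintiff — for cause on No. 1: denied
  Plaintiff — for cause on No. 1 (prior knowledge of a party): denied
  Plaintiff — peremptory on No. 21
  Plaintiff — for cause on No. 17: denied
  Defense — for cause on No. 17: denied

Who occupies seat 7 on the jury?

Removed: #6, #8, #9, #13, #21, #23. (#1, #10, #17 stay — for-cause denied.)
Filling seats in venire order through position 7: #1, #2, #3, #4, #5, #7, #10.
So seat 7 is #10.

10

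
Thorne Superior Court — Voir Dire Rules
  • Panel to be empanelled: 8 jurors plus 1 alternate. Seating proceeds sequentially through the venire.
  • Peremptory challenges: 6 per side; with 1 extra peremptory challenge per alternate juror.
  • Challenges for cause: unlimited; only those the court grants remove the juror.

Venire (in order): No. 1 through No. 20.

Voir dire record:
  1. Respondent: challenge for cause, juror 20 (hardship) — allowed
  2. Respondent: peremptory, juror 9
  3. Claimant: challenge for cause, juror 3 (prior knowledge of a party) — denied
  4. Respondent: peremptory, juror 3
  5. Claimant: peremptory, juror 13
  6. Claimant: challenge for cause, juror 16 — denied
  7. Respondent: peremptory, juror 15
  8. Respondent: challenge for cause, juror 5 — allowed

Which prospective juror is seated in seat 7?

Removed: #3, #5, #9, #13, #15, #20. (#16 stays — for-cause denied.)
Seating in order: seats 1–8 → #1, #2, #4, #6, #7, #8, #10, #11; alternates → #12.
So seat 7 is #10.

10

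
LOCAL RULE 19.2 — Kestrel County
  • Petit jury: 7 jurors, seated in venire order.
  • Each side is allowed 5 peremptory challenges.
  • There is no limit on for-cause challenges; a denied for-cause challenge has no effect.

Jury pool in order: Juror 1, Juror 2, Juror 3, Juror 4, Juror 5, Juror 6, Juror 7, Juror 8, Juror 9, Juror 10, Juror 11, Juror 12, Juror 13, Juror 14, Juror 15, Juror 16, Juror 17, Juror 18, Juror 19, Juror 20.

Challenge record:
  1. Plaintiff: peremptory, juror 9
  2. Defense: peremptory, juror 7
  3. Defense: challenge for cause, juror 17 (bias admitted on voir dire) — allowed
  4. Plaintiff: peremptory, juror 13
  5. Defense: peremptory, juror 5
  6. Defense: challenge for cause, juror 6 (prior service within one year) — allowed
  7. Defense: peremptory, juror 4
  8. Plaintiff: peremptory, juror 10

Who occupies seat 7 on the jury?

Removed: #4, #5, #6, #7, #9, #10, #13, #17.
Seating in order: seats 1–7 → #1, #2, #3, #8, #11, #12, #14.
So seat 7 is #14.

14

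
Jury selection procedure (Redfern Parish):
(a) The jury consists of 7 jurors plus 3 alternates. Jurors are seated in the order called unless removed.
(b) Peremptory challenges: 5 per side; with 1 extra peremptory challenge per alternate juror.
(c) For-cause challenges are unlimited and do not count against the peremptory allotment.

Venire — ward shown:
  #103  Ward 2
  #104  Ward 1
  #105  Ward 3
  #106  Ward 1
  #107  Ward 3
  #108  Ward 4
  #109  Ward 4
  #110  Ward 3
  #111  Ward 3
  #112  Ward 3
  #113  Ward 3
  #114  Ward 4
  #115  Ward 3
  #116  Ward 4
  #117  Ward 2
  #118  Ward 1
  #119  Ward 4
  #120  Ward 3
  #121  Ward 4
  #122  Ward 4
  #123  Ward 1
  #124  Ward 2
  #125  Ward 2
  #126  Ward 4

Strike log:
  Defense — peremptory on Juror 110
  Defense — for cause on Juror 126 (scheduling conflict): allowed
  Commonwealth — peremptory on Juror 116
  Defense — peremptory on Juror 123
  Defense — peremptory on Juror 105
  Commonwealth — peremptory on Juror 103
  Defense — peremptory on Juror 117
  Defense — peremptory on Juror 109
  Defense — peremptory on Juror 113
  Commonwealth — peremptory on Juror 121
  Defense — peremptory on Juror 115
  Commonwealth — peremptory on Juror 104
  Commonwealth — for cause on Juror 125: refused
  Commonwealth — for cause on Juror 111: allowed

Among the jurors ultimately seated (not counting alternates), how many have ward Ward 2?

0

Removed: #103, #104, #105, #109, #110, #111, #113, #115, #116, #117, #121, #123, #126.
Seated jurors 1–7: #106, #107, #108, #112, #114, #118, #119 (alternates #120, #122, #124 not counted).
None of those are in Ward 2 → 0.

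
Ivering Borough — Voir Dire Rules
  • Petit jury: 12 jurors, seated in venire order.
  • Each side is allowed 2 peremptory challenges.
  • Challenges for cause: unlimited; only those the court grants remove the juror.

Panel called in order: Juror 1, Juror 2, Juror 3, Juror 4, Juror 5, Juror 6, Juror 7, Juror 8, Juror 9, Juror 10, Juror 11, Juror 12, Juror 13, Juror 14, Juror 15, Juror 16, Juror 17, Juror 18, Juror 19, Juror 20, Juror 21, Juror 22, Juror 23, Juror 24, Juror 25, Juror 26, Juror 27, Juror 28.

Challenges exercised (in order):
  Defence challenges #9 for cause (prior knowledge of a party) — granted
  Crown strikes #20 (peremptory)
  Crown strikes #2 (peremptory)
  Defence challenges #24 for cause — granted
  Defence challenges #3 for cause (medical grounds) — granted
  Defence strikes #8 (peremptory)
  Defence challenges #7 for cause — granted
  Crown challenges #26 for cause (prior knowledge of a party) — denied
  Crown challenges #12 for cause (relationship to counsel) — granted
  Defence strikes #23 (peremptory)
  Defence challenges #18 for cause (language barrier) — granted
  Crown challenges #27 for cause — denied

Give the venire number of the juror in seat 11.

Removed: #2, #3, #7, #8, #9, #12, #18, #20, #23, #24. (#26, #27 stay — for-cause denied.)
Seating in order: seats 1–12 → #1, #4, #5, #6, #10, #11, #13, #14, #15, #16, #17, #19.
So seat 11 is #17.

17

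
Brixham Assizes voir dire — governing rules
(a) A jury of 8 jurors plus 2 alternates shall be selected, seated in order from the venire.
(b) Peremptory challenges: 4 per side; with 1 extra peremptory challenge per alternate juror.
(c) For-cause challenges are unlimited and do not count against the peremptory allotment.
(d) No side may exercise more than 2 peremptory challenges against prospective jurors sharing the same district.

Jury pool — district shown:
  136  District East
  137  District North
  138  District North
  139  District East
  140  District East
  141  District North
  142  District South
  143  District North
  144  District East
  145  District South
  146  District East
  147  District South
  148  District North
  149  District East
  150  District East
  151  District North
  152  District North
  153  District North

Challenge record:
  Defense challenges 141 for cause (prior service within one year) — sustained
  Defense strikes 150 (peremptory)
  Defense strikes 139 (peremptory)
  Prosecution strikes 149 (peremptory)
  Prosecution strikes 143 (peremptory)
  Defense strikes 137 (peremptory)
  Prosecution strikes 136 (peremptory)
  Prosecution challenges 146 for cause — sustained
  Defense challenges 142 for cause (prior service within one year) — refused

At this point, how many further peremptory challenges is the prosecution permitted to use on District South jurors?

2

Prosecution peremptories so far: #149, #143, #136 — 3 of 6 used, 3 left overall.
Against District South: none yet — per-district cap 2 leaves 2.
Binding limit: min(3, 2) = 2.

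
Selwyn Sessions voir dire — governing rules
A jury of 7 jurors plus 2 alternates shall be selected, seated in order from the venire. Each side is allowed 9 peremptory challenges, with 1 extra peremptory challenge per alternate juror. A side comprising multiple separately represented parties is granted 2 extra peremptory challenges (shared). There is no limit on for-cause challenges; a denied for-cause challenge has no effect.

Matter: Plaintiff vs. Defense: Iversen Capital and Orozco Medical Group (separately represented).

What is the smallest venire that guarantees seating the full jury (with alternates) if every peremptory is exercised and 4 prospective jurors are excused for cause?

Seats to fill: 7 + 2 alternates = 9.
Peremptories — Plaintiff: 9 + 1×2 = 11; Defense: 9 + 1×2 + 2 = 13; total 24.
For-cause removals: 4.
Minimum venire: 9 + 24 + 4 = 37.

37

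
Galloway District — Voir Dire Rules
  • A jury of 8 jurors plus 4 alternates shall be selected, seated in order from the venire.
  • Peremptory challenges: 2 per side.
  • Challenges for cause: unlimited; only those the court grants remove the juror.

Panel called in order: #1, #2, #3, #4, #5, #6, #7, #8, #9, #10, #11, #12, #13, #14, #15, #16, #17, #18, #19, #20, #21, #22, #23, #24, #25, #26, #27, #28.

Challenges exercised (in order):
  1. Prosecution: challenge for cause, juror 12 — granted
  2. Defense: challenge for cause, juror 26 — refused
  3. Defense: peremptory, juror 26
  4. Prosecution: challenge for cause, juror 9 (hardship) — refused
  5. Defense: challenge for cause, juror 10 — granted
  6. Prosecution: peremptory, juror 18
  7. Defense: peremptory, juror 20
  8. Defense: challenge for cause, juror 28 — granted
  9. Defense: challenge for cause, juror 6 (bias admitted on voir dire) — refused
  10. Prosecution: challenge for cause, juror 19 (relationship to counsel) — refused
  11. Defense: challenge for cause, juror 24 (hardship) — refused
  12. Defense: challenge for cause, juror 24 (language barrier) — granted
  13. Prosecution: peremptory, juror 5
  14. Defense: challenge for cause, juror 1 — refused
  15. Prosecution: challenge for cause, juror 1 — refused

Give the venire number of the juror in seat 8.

9

Removed: #5, #10, #12, #18, #20, #24, #26, #28. (#1, #6, #9, #19 stay — for-cause denied.)
Filling seats in venire order through position 8: #1, #2, #3, #4, #6, #7, #8, #9.
So seat 8 is #9.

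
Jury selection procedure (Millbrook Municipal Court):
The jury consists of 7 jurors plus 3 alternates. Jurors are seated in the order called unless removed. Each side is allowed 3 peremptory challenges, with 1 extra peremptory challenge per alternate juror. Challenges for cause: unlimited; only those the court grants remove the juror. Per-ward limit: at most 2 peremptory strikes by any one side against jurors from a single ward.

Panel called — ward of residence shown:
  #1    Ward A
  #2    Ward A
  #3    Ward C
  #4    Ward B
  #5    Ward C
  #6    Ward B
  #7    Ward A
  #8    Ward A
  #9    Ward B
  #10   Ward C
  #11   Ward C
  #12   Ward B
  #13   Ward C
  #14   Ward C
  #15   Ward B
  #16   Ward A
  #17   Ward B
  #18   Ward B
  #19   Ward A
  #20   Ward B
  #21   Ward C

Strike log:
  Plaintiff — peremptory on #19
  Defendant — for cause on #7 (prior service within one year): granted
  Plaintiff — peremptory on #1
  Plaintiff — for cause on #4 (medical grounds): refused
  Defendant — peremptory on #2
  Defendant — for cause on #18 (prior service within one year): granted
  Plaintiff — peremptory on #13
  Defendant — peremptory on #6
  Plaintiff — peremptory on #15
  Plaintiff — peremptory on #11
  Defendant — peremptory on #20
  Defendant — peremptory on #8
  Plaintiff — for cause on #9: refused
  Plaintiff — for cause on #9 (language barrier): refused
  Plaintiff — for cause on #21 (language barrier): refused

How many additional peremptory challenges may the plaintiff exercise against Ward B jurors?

Plaintiff peremptories so far: #19, #1, #13, #15, #11 — 5 of 6 used, 1 left overall.
Against Ward B: #15 — 1 used; per-ward cap 2 leaves 1.
Binding limit: min(1, 1) = 1.

1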